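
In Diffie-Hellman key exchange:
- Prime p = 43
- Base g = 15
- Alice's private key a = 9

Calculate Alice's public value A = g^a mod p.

Step 1: A = g^a mod p = 15^9 mod 43.
  15^1 mod 43 = 15
  15^2 mod 43 = (15 * 15) mod 43 = 10
  15^3 mod 43 = (10 * 15) mod 43 = 21
  15^4 mod 43 = (21 * 15) mod 43 = 14
  15^5 mod 43 = (14 * 15) mod 43 = 38
  15^6 mod 43 = (38 * 15) mod 43 = 11
  15^7 mod 43 = (11 * 15) mod 43 = 36
  15^8 mod 43 = (36 * 15) mod 43 = 24
  15^9 mod 43 = (24 * 15) mod 43 = 16
Result: A = 16.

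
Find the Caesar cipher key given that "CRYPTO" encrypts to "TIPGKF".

Step 1: Compare first letters: C (position 2) -> T (position 19).
Step 2: Shift = (19 - 2) mod 26 = 17.
The shift value is 17.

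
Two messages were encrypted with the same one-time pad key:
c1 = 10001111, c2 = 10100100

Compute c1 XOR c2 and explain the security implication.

Step 1: c1 XOR c2 = (m1 XOR k) XOR (m2 XOR k).
Step 2: By XOR associativity/commutativity: = m1 XOR m2 XOR k XOR k = m1 XOR m2.
Step 3: 10001111 XOR 10100100 = 00101011 = 43.
Step 4: The key cancels out! An attacker learns m1 XOR m2 = 43, revealing the relationship between plaintexts.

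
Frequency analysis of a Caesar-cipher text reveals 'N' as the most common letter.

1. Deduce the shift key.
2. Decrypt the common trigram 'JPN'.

Step 1: In English, 'E' is the most frequent letter (12.7%).
Step 2: The most frequent ciphertext letter is 'N' (position 13).
Step 3: Shift = (13 - 4) mod 26 = 9.
Step 4: Decrypt 'JPN' by shifting back 9:
  J -> A
  P -> G
  N -> E
Step 5: 'JPN' decrypts to 'AGE'.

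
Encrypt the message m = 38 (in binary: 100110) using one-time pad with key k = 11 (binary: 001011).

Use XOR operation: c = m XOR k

Step 1: Write out the XOR operation bit by bit:
  Message: 100110
  Key:     001011
  XOR:     101101
Step 2: Convert to decimal: 101101 = 45.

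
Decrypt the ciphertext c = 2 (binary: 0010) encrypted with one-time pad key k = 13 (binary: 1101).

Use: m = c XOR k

Step 1: XOR ciphertext with key:
  Ciphertext: 0010
  Key:        1101
  XOR:        1111
Step 2: Plaintext = 1111 = 15 in decimal.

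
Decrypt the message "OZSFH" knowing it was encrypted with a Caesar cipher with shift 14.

Step 1: Reverse the shift by subtracting 14 from each letter position.
  O (position 14) -> position (14-14) mod 26 = 0 -> A
  Z (position 25) -> position (25-14) mod 26 = 11 -> L
  S (position 18) -> position (18-14) mod 26 = 4 -> E
  F (position 5) -> position (5-14) mod 26 = 17 -> R
  H (position 7) -> position (7-14) mod 26 = 19 -> T
Decrypted message: ALERT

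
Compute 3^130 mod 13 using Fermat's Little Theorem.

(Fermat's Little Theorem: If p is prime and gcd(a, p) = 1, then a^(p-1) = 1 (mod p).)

Step 1: Since 13 is prime, by Fermat's Little Theorem: 3^12 = 1 (mod 13).
Step 2: Reduce exponent: 130 mod 12 = 10.
Step 3: So 3^130 = 3^10 (mod 13).
Step 4: 3^10 mod 13 = 3.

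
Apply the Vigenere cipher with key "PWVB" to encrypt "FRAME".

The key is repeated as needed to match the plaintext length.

Step 1: Repeat key to match plaintext length:
  Plaintext: FRAME
  Key:       PWVBP
Step 2: Encrypt each letter:
  F(5) + P(15) = (5+15) mod 26 = 20 = U
  R(17) + W(22) = (17+22) mod 26 = 13 = N
  A(0) + V(21) = (0+21) mod 26 = 21 = V
  M(12) + B(1) = (12+1) mod 26 = 13 = N
  E(4) + P(15) = (4+15) mod 26 = 19 = T
Ciphertext: UNVNT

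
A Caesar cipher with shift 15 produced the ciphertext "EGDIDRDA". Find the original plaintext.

Step 1: Reverse the shift by subtracting 15 from each letter position.
  E (position 4) -> position (4-15) mod 26 = 15 -> P
  G (position 6) -> position (6-15) mod 26 = 17 -> R
  D (position 3) -> position (3-15) mod 26 = 14 -> O
  I (position 8) -> position (8-15) mod 26 = 19 -> T
  D (position 3) -> position (3-15) mod 26 = 14 -> O
  R (position 17) -> position (17-15) mod 26 = 2 -> C
  D (position 3) -> position (3-15) mod 26 = 14 -> O
  A (position 0) -> position (0-15) mod 26 = 11 -> L
Decrypted message: PROTOCOL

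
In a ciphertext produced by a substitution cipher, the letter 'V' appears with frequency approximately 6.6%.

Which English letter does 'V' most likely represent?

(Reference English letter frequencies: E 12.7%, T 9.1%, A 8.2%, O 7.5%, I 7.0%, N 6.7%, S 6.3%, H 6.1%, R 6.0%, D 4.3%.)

Step 1: The observed frequency is 6.6%.
Step 2: Compare with English frequencies:
  E: 12.7% (difference: 6.1%)
  T: 9.1% (difference: 2.5%)
  A: 8.2% (difference: 1.6%)
  O: 7.5% (difference: 0.9%)
  I: 7.0% (difference: 0.4%)
  N: 6.7% (difference: 0.1%) <-- closest
  S: 6.3% (difference: 0.3%)
  H: 6.1% (difference: 0.5%)
  R: 6.0% (difference: 0.6%)
  D: 4.3% (difference: 2.3%)
Step 3: 'V' most likely represents 'N' (frequency 6.7%).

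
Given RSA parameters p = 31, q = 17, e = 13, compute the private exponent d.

Step 1: n = 31 * 17 = 527.
Step 2: phi(n) = 30 * 16 = 480.
Step 3: Find d such that 13 * d = 1 (mod 480).
Step 4: d = 13^(-1) mod 480 = 37.
Verification: 13 * 37 = 481 = 1 * 480 + 1.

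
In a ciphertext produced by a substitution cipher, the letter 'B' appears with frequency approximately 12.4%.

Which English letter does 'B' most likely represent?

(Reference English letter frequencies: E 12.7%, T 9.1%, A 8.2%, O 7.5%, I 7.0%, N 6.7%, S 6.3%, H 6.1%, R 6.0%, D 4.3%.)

Step 1: The observed frequency is 12.4%.
Step 2: Compare with English frequencies:
  E: 12.7% (difference: 0.3%) <-- closest
  T: 9.1% (difference: 3.3%)
  A: 8.2% (difference: 4.2%)
  O: 7.5% (difference: 4.9%)
  I: 7.0% (difference: 5.4%)
  N: 6.7% (difference: 5.7%)
  S: 6.3% (difference: 6.1%)
  H: 6.1% (difference: 6.3%)
  R: 6.0% (difference: 6.4%)
  D: 4.3% (difference: 8.1%)
Step 3: 'B' most likely represents 'E' (frequency 12.7%).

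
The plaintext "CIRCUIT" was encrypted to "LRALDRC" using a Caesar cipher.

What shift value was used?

Step 1: Compare first letters: C (position 2) -> L (position 11).
Step 2: Shift = (11 - 2) mod 26 = 9.
The shift value is 9.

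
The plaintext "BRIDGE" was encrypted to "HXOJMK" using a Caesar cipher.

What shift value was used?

Step 1: Compare first letters: B (position 1) -> H (position 7).
Step 2: Shift = (7 - 1) mod 26 = 6.
The shift value is 6.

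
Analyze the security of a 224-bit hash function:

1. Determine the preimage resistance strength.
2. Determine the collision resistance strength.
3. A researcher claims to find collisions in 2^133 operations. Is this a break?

Step 1: Preimage resistance requires brute-force of 2^224 operations.
Step 2: Collision resistance (birthday bound) = 2^(224/2) = 2^112.
Step 3: The claimed attack costs 2^133 operations.
Step 4: Since 2^133 >= 2^112, the claimed attack is no faster than the generic birthday attack, so this does not break collision resistance.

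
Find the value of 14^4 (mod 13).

Step 1: Compute 14^4 mod 13 step by step, reducing modulo 13 at each step.
  14^1 mod 13 = 1
  14^2 mod 13 = (1 * 14) mod 13 = 1
  14^3 mod 13 = (1 * 14) mod 13 = 1
  14^4 mod 13 = (1 * 14) mod 13 = 1
Step 2: Result = 1.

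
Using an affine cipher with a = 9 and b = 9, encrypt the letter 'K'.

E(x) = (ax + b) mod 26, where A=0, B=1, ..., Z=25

Step 1: Convert 'K' to number: x = 10.
Step 2: E(10) = (9 * 10 + 9) mod 26 = 99 mod 26 = 21.
Step 3: Convert 21 back to letter: V.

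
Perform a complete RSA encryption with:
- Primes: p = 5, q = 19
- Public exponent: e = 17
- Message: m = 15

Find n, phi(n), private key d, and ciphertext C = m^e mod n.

Step 1: n = 5 * 19 = 95.
Step 2: phi(n) = (5-1)(19-1) = 4 * 18 = 72.
Step 3: Find d = 17^(-1) mod 72 = 17.
  Verify: 17 * 17 = 289 = 1 (mod 72).
Step 4: C = 15^17 mod 95 = 90.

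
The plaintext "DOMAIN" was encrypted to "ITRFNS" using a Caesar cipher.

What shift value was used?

Step 1: Compare first letters: D (position 3) -> I (position 8).
Step 2: Shift = (8 - 3) mod 26 = 5.
The shift value is 5.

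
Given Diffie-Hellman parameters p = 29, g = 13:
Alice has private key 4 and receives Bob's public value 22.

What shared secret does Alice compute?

Step 1: s = B^a mod p = 22^4 mod 29.
  22^1 mod 29 = 22
  22^2 mod 29 = (22 * 22) mod 29 = 20
  22^3 mod 29 = (20 * 22) mod 29 = 5
  22^4 mod 29 = (5 * 22) mod 29 = 23
Result: shared secret = 23.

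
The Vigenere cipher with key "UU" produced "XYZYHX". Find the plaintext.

Step 1: Extend key: UUUUUU
Step 2: Decrypt each letter (c - k) mod 26:
  X(23) - U(20) = (23-20) mod 26 = 3 = D
  Y(24) - U(20) = (24-20) mod 26 = 4 = E
  Z(25) - U(20) = (25-20) mod 26 = 5 = F
  Y(24) - U(20) = (24-20) mod 26 = 4 = E
  H(7) - U(20) = (7-20) mod 26 = 13 = N
  X(23) - U(20) = (23-20) mod 26 = 3 = D
Plaintext: DEFEND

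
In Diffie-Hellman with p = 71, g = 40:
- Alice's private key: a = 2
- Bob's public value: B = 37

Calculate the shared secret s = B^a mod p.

Step 1: s = B^a mod p = 37^2 mod 71.
  37^1 mod 71 = 37
  37^2 mod 71 = (37 * 37) mod 71 = 20
Result: shared secret = 20.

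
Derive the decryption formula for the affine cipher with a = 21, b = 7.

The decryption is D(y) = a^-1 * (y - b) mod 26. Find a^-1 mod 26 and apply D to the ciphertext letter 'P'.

Step 1: Find a^-1, the modular inverse of 21 mod 26.
Step 2: We need 21 * a^-1 = 1 (mod 26).
Step 3: 21 * 5 = 105 = 4 * 26 + 1, so a^-1 = 5.
Step 4: D(y) = 5(y - 7) mod 26.
Step 5: Apply to 'P' (y = 15): D(15) = 5 * (15 - 7) mod 26 = 5 * 8 mod 26 = 14 -> 'O'.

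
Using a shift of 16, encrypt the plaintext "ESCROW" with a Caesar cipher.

Step 1: For each letter, shift forward by 16 positions (mod 26).
  E (position 4) -> position (4+16) mod 26 = 20 -> U
  S (position 18) -> position (18+16) mod 26 = 8 -> I
  C (position 2) -> position (2+16) mod 26 = 18 -> S
  R (position 17) -> position (17+16) mod 26 = 7 -> H
  O (position 14) -> position (14+16) mod 26 = 4 -> E
  W (position 22) -> position (22+16) mod 26 = 12 -> M
Result: UISHEM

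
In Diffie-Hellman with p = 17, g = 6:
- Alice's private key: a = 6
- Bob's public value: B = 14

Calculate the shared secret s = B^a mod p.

Step 1: s = B^a mod p = 14^6 mod 17.
  14^1 mod 17 = 14
  14^2 mod 17 = (14 * 14) mod 17 = 9
  14^3 mod 17 = (9 * 14) mod 17 = 7
  14^4 mod 17 = (7 * 14) mod 17 = 13
  14^5 mod 17 = (13 * 14) mod 17 = 12
  14^6 mod 17 = (12 * 14) mod 17 = 15
Result: shared secret = 15.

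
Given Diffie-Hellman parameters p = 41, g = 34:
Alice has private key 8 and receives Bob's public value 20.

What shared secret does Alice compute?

Step 1: s = B^a mod p = 20^8 mod 41.
  20^1 mod 41 = 20
  20^2 mod 41 = (20 * 20) mod 41 = 31
  20^3 mod 41 = (31 * 20) mod 41 = 5
  20^4 mod 41 = (5 * 20) mod 41 = 18
  20^5 mod 41 = (18 * 20) mod 41 = 32
  20^6 mod 41 = (32 * 20) mod 41 = 25
  20^7 mod 41 = (25 * 20) mod 41 = 8
  20^8 mod 41 = (8 * 20) mod 41 = 37
Result: shared secret = 37.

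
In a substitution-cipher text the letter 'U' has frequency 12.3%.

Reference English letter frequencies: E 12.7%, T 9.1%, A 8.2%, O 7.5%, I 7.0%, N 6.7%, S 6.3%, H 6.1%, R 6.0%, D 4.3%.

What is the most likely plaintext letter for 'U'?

Step 1: The observed frequency is 12.3%.
Step 2: Compare with English frequencies:
  E: 12.7% (difference: 0.4%) <-- closest
  T: 9.1% (difference: 3.2%)
  A: 8.2% (difference: 4.1%)
  O: 7.5% (difference: 4.8%)
  I: 7.0% (difference: 5.3%)
  N: 6.7% (difference: 5.6%)
  S: 6.3% (difference: 6.0%)
  H: 6.1% (difference: 6.2%)
  R: 6.0% (difference: 6.3%)
  D: 4.3% (difference: 8.0%)
Step 3: 'U' most likely represents 'E' (frequency 12.7%).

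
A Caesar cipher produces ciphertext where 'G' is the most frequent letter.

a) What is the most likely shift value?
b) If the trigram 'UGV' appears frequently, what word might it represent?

Step 1: In English, 'E' is the most frequent letter (12.7%).
Step 2: The most frequent ciphertext letter is 'G' (position 6).
Step 3: Shift = (6 - 4) mod 26 = 2.
Step 4: Decrypt 'UGV' by shifting back 2:
  U -> S
  G -> E
  V -> T
Step 5: 'UGV' decrypts to 'SET'.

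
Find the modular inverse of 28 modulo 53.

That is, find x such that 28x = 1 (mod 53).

Step 1: We need x such that 28 * x = 1 (mod 53).
Step 2: Using the extended Euclidean algorithm or trial:
  28 * 36 = 1008 = 19 * 53 + 1.
Step 3: Since 1008 mod 53 = 1, the inverse is x = 36.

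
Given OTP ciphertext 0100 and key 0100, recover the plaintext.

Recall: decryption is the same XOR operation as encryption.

Step 1: XOR ciphertext with key:
  Ciphertext: 0100
  Key:        0100
  XOR:        0000
Step 2: Plaintext = 0000 = 0 in decimal.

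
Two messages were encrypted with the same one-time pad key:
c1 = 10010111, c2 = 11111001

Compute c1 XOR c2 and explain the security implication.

Step 1: c1 XOR c2 = (m1 XOR k) XOR (m2 XOR k).
Step 2: By XOR associativity/commutativity: = m1 XOR m2 XOR k XOR k = m1 XOR m2.
Step 3: 10010111 XOR 11111001 = 01101110 = 110.
Step 4: The key cancels out! An attacker learns m1 XOR m2 = 110, revealing the relationship between plaintexts.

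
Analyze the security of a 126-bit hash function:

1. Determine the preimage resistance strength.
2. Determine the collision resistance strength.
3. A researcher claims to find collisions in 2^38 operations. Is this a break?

Step 1: Preimage resistance requires brute-force of 2^126 operations.
Step 2: Collision resistance (birthday bound) = 2^(126/2) = 2^63.
Step 3: The claimed attack costs 2^38 operations.
Step 4: Since 2^38 < 2^63, the claimed attack beats the generic birthday bound, so collision resistance is broken.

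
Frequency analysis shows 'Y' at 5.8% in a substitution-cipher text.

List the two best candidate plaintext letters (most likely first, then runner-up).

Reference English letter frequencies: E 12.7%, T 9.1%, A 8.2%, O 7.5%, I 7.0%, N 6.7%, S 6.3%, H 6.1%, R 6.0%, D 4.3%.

Step 1: Observed frequency of 'Y' is 5.8%.
Step 2: Compute distances to each reference frequency and sort:
  R (6.0%): difference = 0.2% <-- BEST
  H (6.1%): difference = 0.3% <-- RUNNER-UP
  S (6.3%): difference = 0.5%
  N (6.7%): difference = 0.9%
  I (7.0%): difference = 1.2%
Step 3: Most likely is 'R' (6.0%, diff 0.2%); second most likely is 'H' (6.1%, diff 0.3%).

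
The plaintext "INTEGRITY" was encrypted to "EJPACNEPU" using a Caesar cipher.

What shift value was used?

Step 1: Compare first letters: I (position 8) -> E (position 4).
Step 2: Shift = (4 - 8) mod 26 = 22.
The shift value is 22.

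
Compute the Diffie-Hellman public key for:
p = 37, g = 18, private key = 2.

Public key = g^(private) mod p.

Step 1: A = g^a mod p = 18^2 mod 37.
  18^1 mod 37 = 18
  18^2 mod 37 = (18 * 18) mod 37 = 28
Result: A = 28.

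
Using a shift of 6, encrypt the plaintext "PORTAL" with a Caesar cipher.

Step 1: For each letter, shift forward by 6 positions (mod 26).
  P (position 15) -> position (15+6) mod 26 = 21 -> V
  O (position 14) -> position (14+6) mod 26 = 20 -> U
  R (position 17) -> position (17+6) mod 26 = 23 -> X
  T (position 19) -> position (19+6) mod 26 = 25 -> Z
  A (position 0) -> position (0+6) mod 26 = 6 -> G
  L (position 11) -> position (11+6) mod 26 = 17 -> R
Result: VUXZGR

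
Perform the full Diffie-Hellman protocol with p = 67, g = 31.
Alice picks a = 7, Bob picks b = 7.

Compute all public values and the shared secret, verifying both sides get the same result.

Step 1: A = g^a mod p = 31^7 mod 67 = 34.
Step 2: B = g^b mod p = 31^7 mod 67 = 34.
Step 3: Alice computes s = B^a mod p = 34^7 mod 67 = 11.
Step 4: Bob computes s = A^b mod p = 34^7 mod 67 = 11.
Both sides agree: shared secret = 11.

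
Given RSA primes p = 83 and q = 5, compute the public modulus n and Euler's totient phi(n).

Step 1: n = p * q = 83 * 5 = 415.
Step 2: phi(n) = (p-1)(q-1) = 82 * 4 = 328.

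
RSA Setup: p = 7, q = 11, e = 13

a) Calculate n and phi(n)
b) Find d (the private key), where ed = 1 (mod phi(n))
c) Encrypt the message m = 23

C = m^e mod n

Step 1: n = 7 * 11 = 77.
Step 2: phi(n) = (7-1)(11-1) = 6 * 10 = 60.
Step 3: Find d = 13^(-1) mod 60 = 37.
  Verify: 13 * 37 = 481 = 1 (mod 60).
Step 4: C = 23^13 mod 77 = 23.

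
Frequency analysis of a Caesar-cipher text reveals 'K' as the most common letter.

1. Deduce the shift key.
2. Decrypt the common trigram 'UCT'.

Step 1: In English, 'E' is the most frequent letter (12.7%).
Step 2: The most frequent ciphertext letter is 'K' (position 10).
Step 3: Shift = (10 - 4) mod 26 = 6.
Step 4: Decrypt 'UCT' by shifting back 6:
  U -> O
  C -> W
  T -> N
Step 5: 'UCT' decrypts to 'OWN'.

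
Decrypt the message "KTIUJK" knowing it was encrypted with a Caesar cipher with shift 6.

Step 1: Reverse the shift by subtracting 6 from each letter position.
  K (position 10) -> position (10-6) mod 26 = 4 -> E
  T (position 19) -> position (19-6) mod 26 = 13 -> N
  I (position 8) -> position (8-6) mod 26 = 2 -> C
  U (position 20) -> position (20-6) mod 26 = 14 -> O
  J (position 9) -> position (9-6) mod 26 = 3 -> D
  K (position 10) -> position (10-6) mod 26 = 4 -> E
Decrypted message: ENCODE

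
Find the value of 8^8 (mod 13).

Step 1: Compute 8^8 mod 13 step by step, reducing modulo 13 at each step.
  8^1 mod 13 = 8
  8^2 mod 13 = (8 * 8) mod 13 = 12
  8^3 mod 13 = (12 * 8) mod 13 = 5
  8^4 mod 13 = (5 * 8) mod 13 = 1
  8^5 mod 13 = (1 * 8) mod 13 = 8
  8^6 mod 13 = (8 * 8) mod 13 = 12
  8^7 mod 13 = (12 * 8) mod 13 = 5
  8^8 mod 13 = (5 * 8) mod 13 = 1
Step 2: Result = 1.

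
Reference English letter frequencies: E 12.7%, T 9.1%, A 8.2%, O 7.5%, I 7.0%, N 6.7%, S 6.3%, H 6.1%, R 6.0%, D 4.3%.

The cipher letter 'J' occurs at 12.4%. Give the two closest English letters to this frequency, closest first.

Step 1: Observed frequency of 'J' is 12.4%.
Step 2: Compute distances to each reference frequency and sort:
  E (12.7%): difference = 0.3% <-- BEST
  T (9.1%): difference = 3.3% <-- RUNNER-UP
  A (8.2%): difference = 4.2%
  O (7.5%): difference = 4.9%
  I (7.0%): difference = 5.4%
Step 3: Most likely is 'E' (12.7%, diff 0.3%); second most likely is 'T' (9.1%, diff 3.3%).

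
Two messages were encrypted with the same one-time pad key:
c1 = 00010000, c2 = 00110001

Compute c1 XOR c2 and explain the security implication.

Step 1: c1 XOR c2 = (m1 XOR k) XOR (m2 XOR k).
Step 2: By XOR associativity/commutativity: = m1 XOR m2 XOR k XOR k = m1 XOR m2.
Step 3: 00010000 XOR 00110001 = 00100001 = 33.
Step 4: The key cancels out! An attacker learns m1 XOR m2 = 33, revealing the relationship between plaintexts.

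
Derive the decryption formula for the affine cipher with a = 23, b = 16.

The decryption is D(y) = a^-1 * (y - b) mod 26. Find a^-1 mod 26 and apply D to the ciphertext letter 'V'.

Step 1: Find a^-1, the modular inverse of 23 mod 26.
Step 2: We need 23 * a^-1 = 1 (mod 26).
Step 3: 23 * 17 = 391 = 15 * 26 + 1, so a^-1 = 17.
Step 4: D(y) = 17(y - 16) mod 26.
Step 5: Apply to 'V' (y = 21): D(21) = 17 * (21 - 16) mod 26 = 17 * 5 mod 26 = 7 -> 'H'.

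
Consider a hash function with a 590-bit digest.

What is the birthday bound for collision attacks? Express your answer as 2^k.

Step 1: The birthday paradox gives collision probability ~50% after sqrt(2^n) = 2^(n/2) hashes.
Step 2: For 590-bit output: 2^(590/2) = 2^295.
Step 3: Approximately 2^295 hash computations needed.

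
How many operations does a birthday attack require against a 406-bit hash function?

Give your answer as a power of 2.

Step 1: The birthday paradox gives collision probability ~50% after sqrt(2^n) = 2^(n/2) hashes.
Step 2: For 406-bit output: 2^(406/2) = 2^203.
Step 3: Approximately 2^203 hash computations needed.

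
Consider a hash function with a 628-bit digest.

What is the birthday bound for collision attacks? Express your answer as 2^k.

Step 1: The birthday paradox gives collision probability ~50% after sqrt(2^n) = 2^(n/2) hashes.
Step 2: For 628-bit output: 2^(628/2) = 2^314.
Step 3: Approximately 2^314 hash computations needed.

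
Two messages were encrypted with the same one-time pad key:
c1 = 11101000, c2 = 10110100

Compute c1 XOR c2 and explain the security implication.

Step 1: c1 XOR c2 = (m1 XOR k) XOR (m2 XOR k).
Step 2: By XOR associativity/commutativity: = m1 XOR m2 XOR k XOR k = m1 XOR m2.
Step 3: 11101000 XOR 10110100 = 01011100 = 92.
Step 4: The key cancels out! An attacker learns m1 XOR m2 = 92, revealing the relationship between plaintexts.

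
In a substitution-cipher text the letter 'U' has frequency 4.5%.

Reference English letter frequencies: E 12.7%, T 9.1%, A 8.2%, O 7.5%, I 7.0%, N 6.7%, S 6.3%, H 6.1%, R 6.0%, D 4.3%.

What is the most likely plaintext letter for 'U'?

Step 1: The observed frequency is 4.5%.
Step 2: Compare with English frequencies:
  E: 12.7% (difference: 8.2%)
  T: 9.1% (difference: 4.6%)
  A: 8.2% (difference: 3.7%)
  O: 7.5% (difference: 3.0%)
  I: 7.0% (difference: 2.5%)
  N: 6.7% (difference: 2.2%)
  S: 6.3% (difference: 1.8%)
  H: 6.1% (difference: 1.6%)
  R: 6.0% (difference: 1.5%)
  D: 4.3% (difference: 0.2%) <-- closest
Step 3: 'U' most likely represents 'D' (frequency 4.3%).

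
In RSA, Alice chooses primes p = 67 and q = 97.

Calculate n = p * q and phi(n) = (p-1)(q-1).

Step 1: n = p * q = 67 * 97 = 6499.
Step 2: phi(n) = (p-1)(q-1) = 66 * 96 = 6336.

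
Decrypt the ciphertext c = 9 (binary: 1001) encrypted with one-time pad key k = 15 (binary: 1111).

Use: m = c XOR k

Step 1: XOR ciphertext with key:
  Ciphertext: 1001
  Key:        1111
  XOR:        0110
Step 2: Plaintext = 0110 = 6 in decimal.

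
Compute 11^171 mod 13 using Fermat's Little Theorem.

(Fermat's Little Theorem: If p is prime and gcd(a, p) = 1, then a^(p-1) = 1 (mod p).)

Step 1: Since 13 is prime, by Fermat's Little Theorem: 11^12 = 1 (mod 13).
Step 2: Reduce exponent: 171 mod 12 = 3.
Step 3: So 11^171 = 11^3 (mod 13).
Step 4: 11^3 mod 13 = 5.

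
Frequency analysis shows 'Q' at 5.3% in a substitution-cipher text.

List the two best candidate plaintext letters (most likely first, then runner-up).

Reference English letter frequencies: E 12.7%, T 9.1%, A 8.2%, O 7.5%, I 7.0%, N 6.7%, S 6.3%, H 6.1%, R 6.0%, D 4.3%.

Step 1: Observed frequency of 'Q' is 5.3%.
Step 2: Compute distances to each reference frequency and sort:
  R (6.0%): difference = 0.7% <-- BEST
  H (6.1%): difference = 0.8% <-- RUNNER-UP
  S (6.3%): difference = 1.0%
  D (4.3%): difference = 1.0%
  N (6.7%): difference = 1.4%
Step 3: Most likely is 'R' (6.0%, diff 0.7%); second most likely is 'H' (6.1%, diff 0.8%).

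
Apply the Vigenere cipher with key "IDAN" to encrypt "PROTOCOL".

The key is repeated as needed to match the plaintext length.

Step 1: Repeat key to match plaintext length:
  Plaintext: PROTOCOL
  Key:       IDANIDAN
Step 2: Encrypt each letter:
  P(15) + I(8) = (15+8) mod 26 = 23 = X
  R(17) + D(3) = (17+3) mod 26 = 20 = U
  O(14) + A(0) = (14+0) mod 26 = 14 = O
  T(19) + N(13) = (19+13) mod 26 = 6 = G
  O(14) + I(8) = (14+8) mod 26 = 22 = W
  C(2) + D(3) = (2+3) mod 26 = 5 = F
  O(14) + A(0) = (14+0) mod 26 = 14 = O
  L(11) + N(13) = (11+13) mod 26 = 24 = Y
Ciphertext: XUOGWFOY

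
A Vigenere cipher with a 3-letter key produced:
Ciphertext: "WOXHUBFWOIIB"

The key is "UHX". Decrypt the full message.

Step 1: Key 'UHX' has length 3. Extended key: UHXUHXUHXUHX
Step 2: Decrypt each position:
  W(22) - U(20) = 2 = C
  O(14) - H(7) = 7 = H
  X(23) - X(23) = 0 = A
  H(7) - U(20) = 13 = N
  U(20) - H(7) = 13 = N
  B(1) - X(23) = 4 = E
  F(5) - U(20) = 11 = L
  W(22) - H(7) = 15 = P
  O(14) - X(23) = 17 = R
  I(8) - U(20) = 14 = O
  I(8) - H(7) = 1 = B
  B(1) - X(23) = 4 = E
Plaintext: CHANNELPROBE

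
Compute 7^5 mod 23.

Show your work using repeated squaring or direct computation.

Step 1: Compute 7^5 mod 23 step by step, reducing modulo 23 at each step.
  7^1 mod 23 = 7
  7^2 mod 23 = (7 * 7) mod 23 = 3
  7^3 mod 23 = (3 * 7) mod 23 = 21
  7^4 mod 23 = (21 * 7) mod 23 = 9
  7^5 mod 23 = (9 * 7) mod 23 = 17
Step 2: Result = 17.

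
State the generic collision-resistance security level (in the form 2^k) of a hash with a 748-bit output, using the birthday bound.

Step 1: The birthday paradox gives collision probability ~50% after sqrt(2^n) = 2^(n/2) hashes.
Step 2: For 748-bit output: 2^(748/2) = 2^374.
Step 3: Approximately 2^374 hash computations needed.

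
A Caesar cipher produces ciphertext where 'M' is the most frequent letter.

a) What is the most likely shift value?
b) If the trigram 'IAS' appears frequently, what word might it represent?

Step 1: In English, 'E' is the most frequent letter (12.7%).
Step 2: The most frequent ciphertext letter is 'M' (position 12).
Step 3: Shift = (12 - 4) mod 26 = 8.
Step 4: Decrypt 'IAS' by shifting back 8:
  I -> A
  A -> S
  S -> K
Step 5: 'IAS' decrypts to 'ASK'.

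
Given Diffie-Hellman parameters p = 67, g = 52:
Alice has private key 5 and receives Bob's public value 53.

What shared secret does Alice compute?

Step 1: s = B^a mod p = 53^5 mod 67.
  53^1 mod 67 = 53
  53^2 mod 67 = (53 * 53) mod 67 = 62
  53^3 mod 67 = (62 * 53) mod 67 = 3
  53^4 mod 67 = (3 * 53) mod 67 = 25
  53^5 mod 67 = (25 * 53) mod 67 = 52
Result: shared secret = 52.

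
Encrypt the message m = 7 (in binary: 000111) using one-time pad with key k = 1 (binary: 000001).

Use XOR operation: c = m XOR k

Step 1: Write out the XOR operation bit by bit:
  Message: 000111
  Key:     000001
  XOR:     000110
Step 2: Convert to decimal: 000110 = 6.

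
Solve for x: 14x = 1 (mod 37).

Step 1: We need x such that 14 * x = 1 (mod 37).
Step 2: Using the extended Euclidean algorithm or trial:
  14 * 8 = 112 = 3 * 37 + 1.
Step 3: Since 112 mod 37 = 1, the inverse is x = 8.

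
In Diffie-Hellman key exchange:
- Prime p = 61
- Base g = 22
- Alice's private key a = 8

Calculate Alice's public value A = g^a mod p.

Step 1: A = g^a mod p = 22^8 mod 61.
  22^1 mod 61 = 22
  22^2 mod 61 = (22 * 22) mod 61 = 57
  22^3 mod 61 = (57 * 22) mod 61 = 34
  22^4 mod 61 = (34 * 22) mod 61 = 16
  22^5 mod 61 = (16 * 22) mod 61 = 47
  22^6 mod 61 = (47 * 22) mod 61 = 58
  22^7 mod 61 = (58 * 22) mod 61 = 56
  22^8 mod 61 = (56 * 22) mod 61 = 12
Result: A = 12.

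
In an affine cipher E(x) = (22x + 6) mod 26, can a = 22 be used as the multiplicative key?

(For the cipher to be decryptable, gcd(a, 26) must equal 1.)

Step 1: Compute gcd(22, 26).
Step 2: gcd(22, 26) = 2.
Since gcd = 2 != 1, 22 shares a common factor with 26, so it cannot be used.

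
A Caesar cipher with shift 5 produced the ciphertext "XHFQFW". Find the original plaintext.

Step 1: Reverse the shift by subtracting 5 from each letter position.
  X (position 23) -> position (23-5) mod 26 = 18 -> S
  H (position 7) -> position (7-5) mod 26 = 2 -> C
  F (position 5) -> position (5-5) mod 26 = 0 -> A
  Q (position 16) -> position (16-5) mod 26 = 11 -> L
  F (position 5) -> position (5-5) mod 26 = 0 -> A
  W (position 22) -> position (22-5) mod 26 = 17 -> R
Decrypted message: SCALAR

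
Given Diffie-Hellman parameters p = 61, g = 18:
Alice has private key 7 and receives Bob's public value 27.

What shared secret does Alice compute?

Step 1: s = B^a mod p = 27^7 mod 61.
  27^1 mod 61 = 27
  27^2 mod 61 = (27 * 27) mod 61 = 58
  27^3 mod 61 = (58 * 27) mod 61 = 41
  27^4 mod 61 = (41 * 27) mod 61 = 9
  27^5 mod 61 = (9 * 27) mod 61 = 60
  27^6 mod 61 = (60 * 27) mod 61 = 34
  27^7 mod 61 = (34 * 27) mod 61 = 3
Result: shared secret = 3.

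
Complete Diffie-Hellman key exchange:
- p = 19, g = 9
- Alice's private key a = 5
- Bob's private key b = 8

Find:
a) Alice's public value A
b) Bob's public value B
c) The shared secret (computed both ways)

Step 1: A = g^a mod p = 9^5 mod 19 = 16.
Step 2: B = g^b mod p = 9^8 mod 19 = 17.
Step 3: Alice computes s = B^a mod p = 17^5 mod 19 = 6.
Step 4: Bob computes s = A^b mod p = 16^8 mod 19 = 6.
Both sides agree: shared secret = 6.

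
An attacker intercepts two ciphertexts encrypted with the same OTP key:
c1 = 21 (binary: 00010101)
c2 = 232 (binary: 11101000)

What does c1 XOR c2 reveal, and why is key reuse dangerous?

Step 1: c1 XOR c2 = (m1 XOR k) XOR (m2 XOR k).
Step 2: By XOR associativity/commutativity: = m1 XOR m2 XOR k XOR k = m1 XOR m2.
Step 3: 00010101 XOR 11101000 = 11111101 = 253.
Step 4: The key cancels out! An attacker learns m1 XOR m2 = 253, revealing the relationship between plaintexts.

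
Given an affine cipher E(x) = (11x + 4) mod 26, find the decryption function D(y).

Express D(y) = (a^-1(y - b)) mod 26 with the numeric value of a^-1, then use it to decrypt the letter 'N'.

Step 1: Find a^-1, the modular inverse of 11 mod 26.
Step 2: We need 11 * a^-1 = 1 (mod 26).
Step 3: 11 * 19 = 209 = 8 * 26 + 1, so a^-1 = 19.
Step 4: D(y) = 19(y - 4) mod 26.
Step 5: Apply to 'N' (y = 13): D(13) = 19 * (13 - 4) mod 26 = 19 * 9 mod 26 = 15 -> 'P'.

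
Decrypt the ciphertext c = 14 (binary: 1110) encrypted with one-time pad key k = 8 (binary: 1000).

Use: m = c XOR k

Step 1: XOR ciphertext with key:
  Ciphertext: 1110
  Key:        1000
  XOR:        0110
Step 2: Plaintext = 0110 = 6 in decimal.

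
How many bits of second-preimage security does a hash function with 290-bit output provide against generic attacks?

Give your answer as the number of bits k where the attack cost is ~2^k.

Step 1: The hash has a 290-bit output.
Step 2: Second-preimage resistance means: given a specific input x, it should be infeasible to find a different y with h(y) = h(x).
With a 290-bit output, a generic search for a second preimage costs about 2^290 evaluations (each trial matches the fixed target with probability 2^-290).
Step 3: Security level = 290 bits.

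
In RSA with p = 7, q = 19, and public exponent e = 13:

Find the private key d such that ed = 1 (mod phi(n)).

Step 1: n = 7 * 19 = 133.
Step 2: phi(n) = 6 * 18 = 108.
Step 3: Find d such that 13 * d = 1 (mod 108).
Step 4: d = 13^(-1) mod 108 = 25.
Verification: 13 * 25 = 325 = 3 * 108 + 1.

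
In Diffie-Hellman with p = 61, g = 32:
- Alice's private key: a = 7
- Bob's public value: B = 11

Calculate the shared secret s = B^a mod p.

Step 1: s = B^a mod p = 11^7 mod 61.
  11^1 mod 61 = 11
  11^2 mod 61 = (11 * 11) mod 61 = 60
  11^3 mod 61 = (60 * 11) mod 61 = 50
  11^4 mod 61 = (50 * 11) mod 61 = 1
  11^5 mod 61 = (1 * 11) mod 61 = 11
  11^6 mod 61 = (11 * 11) mod 61 = 60
  11^7 mod 61 = (60 * 11) mod 61 = 50
Result: shared secret = 50.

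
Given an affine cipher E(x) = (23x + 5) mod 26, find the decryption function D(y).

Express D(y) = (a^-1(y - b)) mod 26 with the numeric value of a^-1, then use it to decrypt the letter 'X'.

Step 1: Find a^-1, the modular inverse of 23 mod 26.
Step 2: We need 23 * a^-1 = 1 (mod 26).
Step 3: 23 * 17 = 391 = 15 * 26 + 1, so a^-1 = 17.
Step 4: D(y) = 17(y - 5) mod 26.
Step 5: Apply to 'X' (y = 23): D(23) = 17 * (23 - 5) mod 26 = 17 * 18 mod 26 = 20 -> 'U'.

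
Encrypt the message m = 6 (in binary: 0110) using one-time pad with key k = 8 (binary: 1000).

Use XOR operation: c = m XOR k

Step 1: Write out the XOR operation bit by bit:
  Message: 0110
  Key:     1000
  XOR:     1110
Step 2: Convert to decimal: 1110 = 14.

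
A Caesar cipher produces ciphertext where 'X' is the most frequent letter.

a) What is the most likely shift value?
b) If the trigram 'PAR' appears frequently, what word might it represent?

Step 1: In English, 'E' is the most frequent letter (12.7%).
Step 2: The most frequent ciphertext letter is 'X' (position 23).
Step 3: Shift = (23 - 4) mod 26 = 19.
Step 4: Decrypt 'PAR' by shifting back 19:
  P -> W
  A -> H
  R -> Y
Step 5: 'PAR' decrypts to 'WHY'.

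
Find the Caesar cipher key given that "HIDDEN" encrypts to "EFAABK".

Step 1: Compare first letters: H (position 7) -> E (position 4).
Step 2: Shift = (4 - 7) mod 26 = 23.
The shift value is 23.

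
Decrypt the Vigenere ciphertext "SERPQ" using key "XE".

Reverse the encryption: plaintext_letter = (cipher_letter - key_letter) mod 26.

Step 1: Extend key: XEXEX
Step 2: Decrypt each letter (c - k) mod 26:
  S(18) - X(23) = (18-23) mod 26 = 21 = V
  E(4) - E(4) = (4-4) mod 26 = 0 = A
  R(17) - X(23) = (17-23) mod 26 = 20 = U
  P(15) - E(4) = (15-4) mod 26 = 11 = L
  Q(16) - X(23) = (16-23) mod 26 = 19 = T
Plaintext: VAULT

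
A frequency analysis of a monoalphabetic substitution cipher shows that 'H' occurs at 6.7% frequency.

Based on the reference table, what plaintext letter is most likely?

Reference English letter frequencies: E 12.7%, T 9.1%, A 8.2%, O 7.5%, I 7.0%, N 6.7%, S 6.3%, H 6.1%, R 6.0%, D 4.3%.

Step 1: The observed frequency is 6.7%.
Step 2: Compare with English frequencies:
  E: 12.7% (difference: 6.0%)
  T: 9.1% (difference: 2.4%)
  A: 8.2% (difference: 1.5%)
  O: 7.5% (difference: 0.8%)
  I: 7.0% (difference: 0.3%)
  N: 6.7% (difference: 0.0%) <-- closest
  S: 6.3% (difference: 0.4%)
  H: 6.1% (difference: 0.6%)
  R: 6.0% (difference: 0.7%)
  D: 4.3% (difference: 2.4%)
Step 3: 'H' most likely represents 'N' (frequency 6.7%).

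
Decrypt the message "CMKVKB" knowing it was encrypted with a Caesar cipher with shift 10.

Step 1: Reverse the shift by subtracting 10 from each letter position.
  C (position 2) -> position (2-10) mod 26 = 18 -> S
  M (position 12) -> position (12-10) mod 26 = 2 -> C
  K (position 10) -> position (10-10) mod 26 = 0 -> A
  V (position 21) -> position (21-10) mod 26 = 11 -> L
  K (position 10) -> position (10-10) mod 26 = 0 -> A
  B (position 1) -> position (1-10) mod 26 = 17 -> R
Decrypted message: SCALAR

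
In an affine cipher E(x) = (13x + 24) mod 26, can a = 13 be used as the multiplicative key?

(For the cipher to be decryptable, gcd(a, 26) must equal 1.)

Step 1: Compute gcd(13, 26).
Step 2: gcd(13, 26) = 13.
Since gcd = 13 != 1, 13 shares a common factor with 26, so it cannot be used.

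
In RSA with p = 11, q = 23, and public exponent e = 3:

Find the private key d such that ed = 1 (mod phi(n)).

Step 1: n = 11 * 23 = 253.
Step 2: phi(n) = 10 * 22 = 220.
Step 3: Find d such that 3 * d = 1 (mod 220).
Step 4: d = 3^(-1) mod 220 = 147.
Verification: 3 * 147 = 441 = 2 * 220 + 1.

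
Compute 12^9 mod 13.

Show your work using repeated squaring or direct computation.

Step 1: Compute 12^9 mod 13 step by step, reducing modulo 13 at each step.
  12^1 mod 13 = 12
  12^2 mod 13 = (12 * 12) mod 13 = 1
  12^3 mod 13 = (1 * 12) mod 13 = 12
  12^4 mod 13 = (12 * 12) mod 13 = 1
  12^5 mod 13 = (1 * 12) mod 13 = 12
  12^6 mod 13 = (12 * 12) mod 13 = 1
  12^7 mod 13 = (1 * 12) mod 13 = 12
  12^8 mod 13 = (12 * 12) mod 13 = 1
  12^9 mod 13 = (1 * 12) mod 13 = 12
Step 2: Result = 12.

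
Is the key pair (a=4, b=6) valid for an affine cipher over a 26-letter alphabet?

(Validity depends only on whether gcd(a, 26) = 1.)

Step 1: Compute gcd(4, 26).
Step 2: gcd(4, 26) = 2.
Since gcd = 2 != 1, 4 shares a common factor with 26, so it cannot be used.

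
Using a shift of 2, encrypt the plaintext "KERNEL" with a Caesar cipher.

Step 1: For each letter, shift forward by 2 positions (mod 26).
  K (position 10) -> position (10+2) mod 26 = 12 -> M
  E (position 4) -> position (4+2) mod 26 = 6 -> G
  R (position 17) -> position (17+2) mod 26 = 19 -> T
  N (position 13) -> position (13+2) mod 26 = 15 -> P
  E (position 4) -> position (4+2) mod 26 = 6 -> G
  L (position 11) -> position (11+2) mod 26 = 13 -> N
Result: MGTPGN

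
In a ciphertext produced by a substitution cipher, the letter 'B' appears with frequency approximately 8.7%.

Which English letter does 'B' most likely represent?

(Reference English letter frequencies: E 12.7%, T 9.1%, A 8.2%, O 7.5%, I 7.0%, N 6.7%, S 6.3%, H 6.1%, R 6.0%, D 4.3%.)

Step 1: The observed frequency is 8.7%.
Step 2: Compare with English frequencies:
  E: 12.7% (difference: 4.0%)
  T: 9.1% (difference: 0.4%) <-- closest
  A: 8.2% (difference: 0.5%)
  O: 7.5% (difference: 1.2%)
  I: 7.0% (difference: 1.7%)
  N: 6.7% (difference: 2.0%)
  S: 6.3% (difference: 2.4%)
  H: 6.1% (difference: 2.6%)
  R: 6.0% (difference: 2.7%)
  D: 4.3% (difference: 4.4%)
Step 3: 'B' most likely represents 'T' (frequency 9.1%).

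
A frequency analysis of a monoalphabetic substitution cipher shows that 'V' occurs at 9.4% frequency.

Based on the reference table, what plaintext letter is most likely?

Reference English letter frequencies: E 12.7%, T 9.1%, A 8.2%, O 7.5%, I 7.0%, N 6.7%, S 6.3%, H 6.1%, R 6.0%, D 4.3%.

Step 1: The observed frequency is 9.4%.
Step 2: Compare with English frequencies:
  E: 12.7% (difference: 3.3%)
  T: 9.1% (difference: 0.3%) <-- closest
  A: 8.2% (difference: 1.2%)
  O: 7.5% (difference: 1.9%)
  I: 7.0% (difference: 2.4%)
  N: 6.7% (difference: 2.7%)
  S: 6.3% (difference: 3.1%)
  H: 6.1% (difference: 3.3%)
  R: 6.0% (difference: 3.4%)
  D: 4.3% (difference: 5.1%)
Step 3: 'V' most likely represents 'T' (frequency 9.1%).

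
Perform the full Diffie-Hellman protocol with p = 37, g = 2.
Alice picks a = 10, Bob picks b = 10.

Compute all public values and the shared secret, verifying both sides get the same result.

Step 1: A = g^a mod p = 2^10 mod 37 = 25.
Step 2: B = g^b mod p = 2^10 mod 37 = 25.
Step 3: Alice computes s = B^a mod p = 25^10 mod 37 = 12.
Step 4: Bob computes s = A^b mod p = 25^10 mod 37 = 12.
Both sides agree: shared secret = 12.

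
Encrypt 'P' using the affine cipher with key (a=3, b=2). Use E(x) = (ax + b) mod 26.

Step 1: Convert 'P' to number: x = 15.
Step 2: E(15) = (3 * 15 + 2) mod 26 = 47 mod 26 = 21.
Step 3: Convert 21 back to letter: V.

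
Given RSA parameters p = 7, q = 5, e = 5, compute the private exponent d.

Step 1: n = 7 * 5 = 35.
Step 2: phi(n) = 6 * 4 = 24.
Step 3: Find d such that 5 * d = 1 (mod 24).
Step 4: d = 5^(-1) mod 24 = 5.
Verification: 5 * 5 = 25 = 1 * 24 + 1.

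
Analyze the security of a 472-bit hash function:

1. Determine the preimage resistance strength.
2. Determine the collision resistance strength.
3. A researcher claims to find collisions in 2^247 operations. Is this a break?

Step 1: Preimage resistance requires brute-force of 2^472 operations.
Step 2: Collision resistance (birthday bound) = 2^(472/2) = 2^236.
Step 3: The claimed attack costs 2^247 operations.
Step 4: Since 2^247 >= 2^236, the claimed attack is no faster than the generic birthday attack, so this does not break collision resistance.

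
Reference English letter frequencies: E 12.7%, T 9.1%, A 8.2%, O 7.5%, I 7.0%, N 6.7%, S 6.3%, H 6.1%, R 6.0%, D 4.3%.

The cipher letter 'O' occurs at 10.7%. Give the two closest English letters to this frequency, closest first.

Step 1: Observed frequency of 'O' is 10.7%.
Step 2: Compute distances to each reference frequency and sort:
  T (9.1%): difference = 1.6% <-- BEST
  E (12.7%): difference = 2.0% <-- RUNNER-UP
  A (8.2%): difference = 2.5%
  O (7.5%): difference = 3.2%
  I (7.0%): difference = 3.7%
Step 3: Most likely is 'T' (9.1%, diff 1.6%); second most likely is 'E' (12.7%, diff 2.0%).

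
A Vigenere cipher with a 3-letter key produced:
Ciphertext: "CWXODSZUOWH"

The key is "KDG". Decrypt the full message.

Step 1: Key 'KDG' has length 3. Extended key: KDGKDGKDGKD
Step 2: Decrypt each position:
  C(2) - K(10) = 18 = S
  W(22) - D(3) = 19 = T
  X(23) - G(6) = 17 = R
  O(14) - K(10) = 4 = E
  D(3) - D(3) = 0 = A
  S(18) - G(6) = 12 = M
  Z(25) - K(10) = 15 = P
  U(20) - D(3) = 17 = R
  O(14) - G(6) = 8 = I
  W(22) - K(10) = 12 = M
  H(7) - D(3) = 4 = E
Plaintext: STREAMPRIME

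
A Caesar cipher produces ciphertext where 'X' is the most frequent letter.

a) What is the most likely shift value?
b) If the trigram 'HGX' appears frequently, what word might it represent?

Step 1: In English, 'E' is the most frequent letter (12.7%).
Step 2: The most frequent ciphertext letter is 'X' (position 23).
Step 3: Shift = (23 - 4) mod 26 = 19.
Step 4: Decrypt 'HGX' by shifting back 19:
  H -> O
  G -> N
  X -> E
Step 5: 'HGX' decrypts to 'ONE'.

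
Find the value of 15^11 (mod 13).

Step 1: Compute 15^11 mod 13 step by step, reducing modulo 13 at each step.
  15^1 mod 13 = 2
  15^2 mod 13 = (2 * 15) mod 13 = 4
  15^3 mod 13 = (4 * 15) mod 13 = 8
  15^4 mod 13 = (8 * 15) mod 13 = 3
  15^5 mod 13 = (3 * 15) mod 13 = 6
  15^6 mod 13 = (6 * 15) mod 13 = 12
  15^7 mod 13 = (12 * 15) mod 13 = 11
  15^8 mod 13 = (11 * 15) mod 13 = 9
  15^9 mod 13 = (9 * 15) mod 13 = 5
  15^10 mod 13 = (5 * 15) mod 13 = 10
  15^11 mod 13 = (10 * 15) mod 13 = 7
Step 2: Result = 7.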